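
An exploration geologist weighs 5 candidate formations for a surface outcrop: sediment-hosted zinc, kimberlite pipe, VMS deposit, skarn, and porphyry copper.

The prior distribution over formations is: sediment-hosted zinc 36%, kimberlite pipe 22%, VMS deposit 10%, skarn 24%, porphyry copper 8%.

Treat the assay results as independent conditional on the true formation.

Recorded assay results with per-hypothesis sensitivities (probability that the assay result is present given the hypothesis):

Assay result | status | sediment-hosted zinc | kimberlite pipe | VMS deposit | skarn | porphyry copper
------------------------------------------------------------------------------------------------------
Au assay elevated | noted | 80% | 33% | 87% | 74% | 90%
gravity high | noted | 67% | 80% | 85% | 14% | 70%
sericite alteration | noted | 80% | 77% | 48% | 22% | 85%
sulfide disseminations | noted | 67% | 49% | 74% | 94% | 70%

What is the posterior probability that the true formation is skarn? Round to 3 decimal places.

For each hypothesis, the unnormalized posterior weight is prior × product of the assay result likelihoods:
  sediment-hosted zinc: 0.36 × 0.80 × 0.67 × 0.80 × 0.67 = 0.10343
  kimberlite pipe: 0.22 × 0.33 × 0.80 × 0.77 × 0.49 = 0.021914
  VMS deposit: 0.10 × 0.87 × 0.85 × 0.48 × 0.74 = 0.026267
  skarn: 0.24 × 0.74 × 0.14 × 0.22 × 0.94 = 0.0051419
  porphyry copper: 0.08 × 0.90 × 0.70 × 0.85 × 0.70 = 0.029988
Marginal likelihood of the evidence = 0.18674.
P(skarn | evidence) = 0.0051419 / 0.18674 ≈ 0.028.

0.028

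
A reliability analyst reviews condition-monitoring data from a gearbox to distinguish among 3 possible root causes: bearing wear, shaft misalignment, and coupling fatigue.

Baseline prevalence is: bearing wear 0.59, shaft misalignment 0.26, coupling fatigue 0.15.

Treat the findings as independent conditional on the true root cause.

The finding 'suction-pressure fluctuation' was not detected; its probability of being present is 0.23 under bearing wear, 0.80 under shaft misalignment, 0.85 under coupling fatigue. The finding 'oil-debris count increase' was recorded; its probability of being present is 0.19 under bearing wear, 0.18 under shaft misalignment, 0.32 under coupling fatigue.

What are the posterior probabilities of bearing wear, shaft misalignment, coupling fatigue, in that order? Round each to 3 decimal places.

By Bayes' rule with conditional independence, the unnormalized weight for each hypothesis is prior × ∏ likelihoods (using 1 − P(present | H) for each absent finding):
  bearing wear: 0.59 × (1 − 0.23) × 0.19 = 0.086317
  shaft misalignment: 0.26 × (1 − 0.80) × 0.18 = 0.00936
  coupling fatigue: 0.15 × (1 − 0.85) × 0.32 = 0.0072
Normalizing constant Z = 0.086317 + 0.00936 + 0.0072 = 0.10288.
P(bearing wear | evidence) = 0.086317 / 0.10288 ≈ 0.839
P(shaft misalignment | evidence) = 0.00936 / 0.10288 ≈ 0.091
P(coupling fatigue | evidence) = 0.0072 / 0.10288 ≈ 0.070

0.839, 0.091, 0.070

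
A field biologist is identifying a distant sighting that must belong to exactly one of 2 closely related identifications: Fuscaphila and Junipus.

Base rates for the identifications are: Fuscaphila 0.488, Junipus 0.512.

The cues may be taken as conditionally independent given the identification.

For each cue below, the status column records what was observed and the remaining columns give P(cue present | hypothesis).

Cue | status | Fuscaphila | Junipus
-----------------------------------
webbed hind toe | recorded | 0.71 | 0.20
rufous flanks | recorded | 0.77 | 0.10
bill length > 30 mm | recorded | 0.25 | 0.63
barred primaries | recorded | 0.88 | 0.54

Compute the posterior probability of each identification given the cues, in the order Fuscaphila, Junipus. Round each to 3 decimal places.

Multiply each prior by the joint likelihood of the cue pattern:
  Fuscaphila: 0.488 × 0.71 × 0.77 × 0.25 × 0.88 = 0.058694
  Junipus: 0.512 × 0.20 × 0.10 × 0.63 × 0.54 = 0.0034836
Marginal likelihood of the evidence = 0.062177.
P(Fuscaphila | evidence) = 0.058694 / 0.062177 ≈ 0.944
P(Junipus | evidence) = 0.0034836 / 0.062177 ≈ 0.056

0.944, 0.056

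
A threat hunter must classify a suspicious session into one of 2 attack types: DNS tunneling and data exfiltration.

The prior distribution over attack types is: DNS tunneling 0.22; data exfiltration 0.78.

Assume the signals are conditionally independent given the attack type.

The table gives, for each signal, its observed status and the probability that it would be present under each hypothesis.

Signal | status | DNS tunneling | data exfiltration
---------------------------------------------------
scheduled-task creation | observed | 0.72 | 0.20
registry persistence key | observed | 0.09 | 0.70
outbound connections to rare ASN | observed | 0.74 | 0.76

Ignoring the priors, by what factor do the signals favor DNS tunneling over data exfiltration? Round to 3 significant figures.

Joint likelihood of the signal pattern under each hypothesis:
  DNS tunneling: 0.72 × 0.09 × 0.74 = 0.047952
  data exfiltration: 0.20 × 0.70 × 0.76 = 0.1064
Bayes factor = 0.047952 / 0.1064 ≈ 0.451

0.451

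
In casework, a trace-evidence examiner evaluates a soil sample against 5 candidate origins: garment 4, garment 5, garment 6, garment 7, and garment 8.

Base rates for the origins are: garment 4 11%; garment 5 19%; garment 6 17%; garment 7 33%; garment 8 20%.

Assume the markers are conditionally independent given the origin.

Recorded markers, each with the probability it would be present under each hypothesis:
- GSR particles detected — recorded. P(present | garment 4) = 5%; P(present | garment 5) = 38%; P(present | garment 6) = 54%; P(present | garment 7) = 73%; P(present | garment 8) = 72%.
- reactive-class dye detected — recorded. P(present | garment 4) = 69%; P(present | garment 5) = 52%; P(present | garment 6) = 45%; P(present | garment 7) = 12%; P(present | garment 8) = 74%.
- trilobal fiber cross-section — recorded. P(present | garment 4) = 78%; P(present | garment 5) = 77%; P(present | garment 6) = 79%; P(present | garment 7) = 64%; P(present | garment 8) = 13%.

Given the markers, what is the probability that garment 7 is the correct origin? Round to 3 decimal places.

0.191

By Bayes' rule with conditional independence, the unnormalized weight for each hypothesis is prior × ∏ likelihoods:
  garment 4: 0.11 × 0.05 × 0.69 × 0.78 = 0.0029601
  garment 5: 0.19 × 0.38 × 0.52 × 0.77 = 0.028909
  garment 6: 0.17 × 0.54 × 0.45 × 0.79 = 0.032635
  garment 7: 0.33 × 0.73 × 0.12 × 0.64 = 0.018501
  garment 8: 0.20 × 0.72 × 0.74 × 0.13 = 0.013853
The unnormalized weights sum to 0.096858.
P(garment 7 | evidence) = 0.018501 / 0.096858 ≈ 0.191.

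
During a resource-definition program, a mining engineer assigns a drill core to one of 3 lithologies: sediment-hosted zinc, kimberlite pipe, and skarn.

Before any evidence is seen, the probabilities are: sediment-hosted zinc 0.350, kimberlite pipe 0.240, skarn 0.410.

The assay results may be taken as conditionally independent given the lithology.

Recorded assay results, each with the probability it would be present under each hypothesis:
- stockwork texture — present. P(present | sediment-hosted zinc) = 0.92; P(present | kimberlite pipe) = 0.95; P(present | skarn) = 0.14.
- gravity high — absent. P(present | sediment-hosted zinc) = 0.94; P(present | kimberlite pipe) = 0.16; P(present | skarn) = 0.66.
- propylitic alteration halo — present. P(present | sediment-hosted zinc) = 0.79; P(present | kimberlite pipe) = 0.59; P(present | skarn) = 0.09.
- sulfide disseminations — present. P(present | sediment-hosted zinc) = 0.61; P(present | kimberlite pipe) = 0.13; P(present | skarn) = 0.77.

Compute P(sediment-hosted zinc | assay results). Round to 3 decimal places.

For each hypothesis, the unnormalized posterior weight is prior × product of the assay result likelihoods (using 1 − P(present | H) for each absent assay result):
  sediment-hosted zinc: 0.350 × 0.92 × (1 − 0.94) × 0.79 × 0.61 = 0.0093103
  kimberlite pipe: 0.240 × 0.95 × (1 − 0.16) × 0.59 × 0.13 = 0.01469
  skarn: 0.410 × 0.14 × (1 − 0.66) × 0.09 × 0.77 = 0.0013525
The unnormalized weights sum to 0.025352.
P(sediment-hosted zinc | evidence) = 0.0093103 / 0.025352 ≈ 0.367.

0.367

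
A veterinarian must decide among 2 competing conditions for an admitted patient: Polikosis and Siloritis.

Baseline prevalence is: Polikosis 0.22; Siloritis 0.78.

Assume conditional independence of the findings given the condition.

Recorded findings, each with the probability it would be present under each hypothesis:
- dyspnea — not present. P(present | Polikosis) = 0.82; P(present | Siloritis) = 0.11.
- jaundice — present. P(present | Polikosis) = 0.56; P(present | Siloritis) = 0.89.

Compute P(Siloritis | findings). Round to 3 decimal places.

By Bayes' rule with conditional independence, the unnormalized weight for each hypothesis is prior × ∏ likelihoods (using 1 − P(present | H) for each absent finding):
  Polikosis: 0.22 × (1 − 0.82) × 0.56 = 0.022176
  Siloritis: 0.78 × (1 − 0.11) × 0.89 = 0.61784
Normalizing constant Z = 0.022176 + 0.61784 = 0.64001.
P(Siloritis | evidence) = 0.61784 / 0.64001 ≈ 0.965.

0.965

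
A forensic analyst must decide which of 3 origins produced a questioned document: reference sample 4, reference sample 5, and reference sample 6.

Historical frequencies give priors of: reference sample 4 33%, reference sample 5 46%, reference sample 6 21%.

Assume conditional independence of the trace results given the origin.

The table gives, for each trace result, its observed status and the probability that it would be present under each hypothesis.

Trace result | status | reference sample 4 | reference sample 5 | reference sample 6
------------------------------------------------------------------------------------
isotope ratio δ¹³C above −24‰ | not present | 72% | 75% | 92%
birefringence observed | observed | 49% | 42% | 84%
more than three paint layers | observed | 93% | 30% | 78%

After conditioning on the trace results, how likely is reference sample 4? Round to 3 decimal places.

Multiply each prior by the joint likelihood of the trace result pattern (using 1 − P(present | H) for each absent trace result):
  reference sample 4: 0.33 × (1 − 0.72) × 0.49 × 0.93 = 0.042107
  reference sample 5: 0.46 × (1 − 0.75) × 0.42 × 0.30 = 0.01449
  reference sample 6: 0.21 × (1 − 0.92) × 0.84 × 0.78 = 0.011007
The unnormalized weights sum to 0.067604.
P(reference sample 4 | evidence) = 0.042107 / 0.067604 ≈ 0.623.

0.623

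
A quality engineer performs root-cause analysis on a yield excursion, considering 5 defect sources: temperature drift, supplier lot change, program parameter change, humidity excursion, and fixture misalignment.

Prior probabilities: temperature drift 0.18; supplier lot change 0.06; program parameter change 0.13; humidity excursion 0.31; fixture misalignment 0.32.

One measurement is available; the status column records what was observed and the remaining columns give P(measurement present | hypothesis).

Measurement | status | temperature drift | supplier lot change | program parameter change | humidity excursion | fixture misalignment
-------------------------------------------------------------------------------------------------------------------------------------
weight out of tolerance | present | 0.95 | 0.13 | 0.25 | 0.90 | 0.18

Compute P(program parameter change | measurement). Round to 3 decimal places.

0.059

For each hypothesis, the unnormalized posterior weight is prior × likelihood:
  temperature drift: 0.18 × 0.95 = 0.171
  supplier lot change: 0.06 × 0.13 = 0.0078
  program parameter change: 0.13 × 0.25 = 0.0325
  humidity excursion: 0.31 × 0.90 = 0.279
  fixture misalignment: 0.32 × 0.18 = 0.0576
Marginal likelihood of the evidence = 0.5479.
P(program parameter change | evidence) = 0.0325 / 0.5479 ≈ 0.059.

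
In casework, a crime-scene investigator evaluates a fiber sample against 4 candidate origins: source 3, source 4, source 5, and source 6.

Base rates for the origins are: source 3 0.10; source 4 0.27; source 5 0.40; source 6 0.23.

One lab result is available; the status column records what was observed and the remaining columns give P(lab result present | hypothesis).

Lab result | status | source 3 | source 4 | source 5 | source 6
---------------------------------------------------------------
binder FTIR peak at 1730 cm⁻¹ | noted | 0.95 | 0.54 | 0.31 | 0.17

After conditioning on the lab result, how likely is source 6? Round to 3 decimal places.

For each hypothesis, the unnormalized posterior weight is prior × likelihood:
  source 3: 0.10 × 0.95 = 0.095
  source 4: 0.27 × 0.54 = 0.1458
  source 5: 0.40 × 0.31 = 0.124
  source 6: 0.23 × 0.17 = 0.0391
The unnormalized weights sum to 0.4039.
P(source 6 | evidence) = 0.0391 / 0.4039 ≈ 0.097.

0.097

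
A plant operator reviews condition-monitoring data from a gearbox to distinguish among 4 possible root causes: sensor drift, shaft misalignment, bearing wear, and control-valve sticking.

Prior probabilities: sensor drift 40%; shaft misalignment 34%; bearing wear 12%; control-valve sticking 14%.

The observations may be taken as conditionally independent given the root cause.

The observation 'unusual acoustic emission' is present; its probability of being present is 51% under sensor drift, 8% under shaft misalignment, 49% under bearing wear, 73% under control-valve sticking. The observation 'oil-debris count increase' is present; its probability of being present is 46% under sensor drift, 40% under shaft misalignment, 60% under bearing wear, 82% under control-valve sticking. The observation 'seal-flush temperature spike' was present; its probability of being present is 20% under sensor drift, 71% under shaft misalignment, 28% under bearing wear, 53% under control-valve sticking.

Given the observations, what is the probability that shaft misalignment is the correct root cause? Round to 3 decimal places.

By Bayes' rule with conditional independence, the unnormalized weight for each hypothesis is prior × ∏ likelihoods:
  sensor drift: 0.40 × 0.51 × 0.46 × 0.20 = 0.018768
  shaft misalignment: 0.34 × 0.08 × 0.40 × 0.71 = 0.0077248
  bearing wear: 0.12 × 0.49 × 0.60 × 0.28 = 0.0098784
  control-valve sticking: 0.14 × 0.73 × 0.82 × 0.53 = 0.044416
The unnormalized weights sum to 0.080787.
P(shaft misalignment | evidence) = 0.0077248 / 0.080787 ≈ 0.096.

0.096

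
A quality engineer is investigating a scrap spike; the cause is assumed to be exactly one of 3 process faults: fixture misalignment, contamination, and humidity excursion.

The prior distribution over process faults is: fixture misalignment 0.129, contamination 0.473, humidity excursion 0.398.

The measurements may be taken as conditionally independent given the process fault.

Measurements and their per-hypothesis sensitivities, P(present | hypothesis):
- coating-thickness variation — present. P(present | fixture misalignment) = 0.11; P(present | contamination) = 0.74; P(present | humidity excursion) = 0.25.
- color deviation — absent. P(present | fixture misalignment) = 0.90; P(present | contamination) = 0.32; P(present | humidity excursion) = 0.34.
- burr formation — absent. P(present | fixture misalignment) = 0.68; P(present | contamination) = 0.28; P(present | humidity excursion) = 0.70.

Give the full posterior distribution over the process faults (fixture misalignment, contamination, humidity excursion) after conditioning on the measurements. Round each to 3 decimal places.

0.002, 0.895, 0.103

Multiply each prior by the joint likelihood of the measurement pattern (using 1 − P(present | H) for each absent measurement):
  fixture misalignment: 0.129 × 0.11 × (1 − 0.90) × (1 − 0.68) = 0.00045408
  contamination: 0.473 × 0.74 × (1 − 0.32) × (1 − 0.28) = 0.17137
  humidity excursion: 0.398 × 0.25 × (1 − 0.34) × (1 − 0.70) = 0.019701
Marginal likelihood of the evidence = 0.19152.
P(fixture misalignment | evidence) = 0.00045408 / 0.19152 ≈ 0.002
P(contamination | evidence) = 0.17137 / 0.19152 ≈ 0.895
P(humidity excursion | evidence) = 0.019701 / 0.19152 ≈ 0.103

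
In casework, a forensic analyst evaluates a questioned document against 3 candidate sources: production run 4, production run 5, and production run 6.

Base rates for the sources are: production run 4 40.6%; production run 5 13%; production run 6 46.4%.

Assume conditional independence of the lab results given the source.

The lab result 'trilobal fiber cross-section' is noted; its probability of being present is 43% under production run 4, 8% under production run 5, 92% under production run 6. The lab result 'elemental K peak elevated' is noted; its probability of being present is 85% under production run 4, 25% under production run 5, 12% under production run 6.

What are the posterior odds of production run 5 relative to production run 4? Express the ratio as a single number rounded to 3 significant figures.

The normalizing constant cancels in an odds ratio, so compute prior × likelihood for the two hypotheses only:
  production run 5: 0.130 × 0.08 × 0.25 = 0.0026
  production run 4: 0.406 × 0.43 × 0.85 = 0.14839
Odds(production run 5 : production run 4) = 0.0026 / 0.14839 ≈ 0.0175.

0.0175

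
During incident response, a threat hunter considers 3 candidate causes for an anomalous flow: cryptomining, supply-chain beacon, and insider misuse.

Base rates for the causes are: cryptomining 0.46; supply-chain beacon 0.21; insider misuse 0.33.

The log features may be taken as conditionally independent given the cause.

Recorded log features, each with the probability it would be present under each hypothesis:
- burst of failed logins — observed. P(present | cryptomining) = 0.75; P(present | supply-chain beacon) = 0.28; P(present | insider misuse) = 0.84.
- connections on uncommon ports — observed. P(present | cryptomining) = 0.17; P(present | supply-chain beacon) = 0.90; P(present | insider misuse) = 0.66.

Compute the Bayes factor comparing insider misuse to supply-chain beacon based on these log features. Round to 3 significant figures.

The Bayes factor is the ratio of the joint likelihoods of the log feature pattern under the two hypotheses.
  insider misuse: 0.84 × 0.66 = 0.5544
  supply-chain beacon: 0.28 × 0.90 = 0.252
Bayes factor = 0.5544 / 0.252 ≈ 2.20

2.20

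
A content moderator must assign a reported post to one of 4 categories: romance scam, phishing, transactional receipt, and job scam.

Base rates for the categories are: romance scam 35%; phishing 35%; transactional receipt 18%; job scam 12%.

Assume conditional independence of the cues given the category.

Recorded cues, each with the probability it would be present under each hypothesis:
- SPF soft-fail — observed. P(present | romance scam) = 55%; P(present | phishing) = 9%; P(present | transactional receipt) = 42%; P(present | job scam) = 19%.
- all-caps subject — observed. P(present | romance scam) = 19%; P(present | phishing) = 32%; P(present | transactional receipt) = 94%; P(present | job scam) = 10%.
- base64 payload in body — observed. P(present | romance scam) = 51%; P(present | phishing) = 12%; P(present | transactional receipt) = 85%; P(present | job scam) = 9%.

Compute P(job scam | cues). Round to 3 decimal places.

0.003

By Bayes' rule with conditional independence, the unnormalized weight for each hypothesis is prior × ∏ likelihoods:
  romance scam: 0.35 × 0.55 × 0.19 × 0.51 = 0.018653
  phishing: 0.35 × 0.09 × 0.32 × 0.12 = 0.0012096
  transactional receipt: 0.18 × 0.42 × 0.94 × 0.85 = 0.060404
  job scam: 0.12 × 0.19 × 0.10 × 0.09 = 0.0002052
The unnormalized weights sum to 0.080472.
P(job scam | evidence) = 0.0002052 / 0.080472 ≈ 0.003.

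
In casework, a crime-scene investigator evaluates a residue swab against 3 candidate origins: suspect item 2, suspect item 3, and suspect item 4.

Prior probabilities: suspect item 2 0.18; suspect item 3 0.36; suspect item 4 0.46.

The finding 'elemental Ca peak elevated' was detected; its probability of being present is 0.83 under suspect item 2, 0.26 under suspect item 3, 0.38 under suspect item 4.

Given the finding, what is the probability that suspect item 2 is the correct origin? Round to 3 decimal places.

Multiply each prior by the likelihood of the finding:
  suspect item 2: 0.18 × 0.83 = 0.1494
  suspect item 3: 0.36 × 0.26 = 0.0936
  suspect item 4: 0.46 × 0.38 = 0.1748
Normalizing constant Z = 0.1494 + 0.0936 + 0.1748 = 0.4178.
P(suspect item 2 | evidence) = 0.1494 / 0.4178 ≈ 0.358.

0.358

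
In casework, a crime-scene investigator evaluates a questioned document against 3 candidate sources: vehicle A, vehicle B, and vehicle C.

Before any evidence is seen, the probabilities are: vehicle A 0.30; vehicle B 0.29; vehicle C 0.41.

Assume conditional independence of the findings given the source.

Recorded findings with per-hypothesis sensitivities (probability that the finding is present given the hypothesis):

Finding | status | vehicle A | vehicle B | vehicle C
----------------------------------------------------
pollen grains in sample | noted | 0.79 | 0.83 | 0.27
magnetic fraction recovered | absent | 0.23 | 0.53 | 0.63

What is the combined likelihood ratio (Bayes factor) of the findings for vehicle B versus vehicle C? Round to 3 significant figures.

The Bayes factor is the ratio of the joint likelihoods of the evidence pattern under the two hypotheses (using 1 − P(present | H) for each absent finding).
  vehicle B: 0.83 × (1 − 0.53) = 0.3901
  vehicle C: 0.27 × (1 − 0.63) = 0.0999
Bayes factor = 0.3901 / 0.0999 ≈ 3.90

3.90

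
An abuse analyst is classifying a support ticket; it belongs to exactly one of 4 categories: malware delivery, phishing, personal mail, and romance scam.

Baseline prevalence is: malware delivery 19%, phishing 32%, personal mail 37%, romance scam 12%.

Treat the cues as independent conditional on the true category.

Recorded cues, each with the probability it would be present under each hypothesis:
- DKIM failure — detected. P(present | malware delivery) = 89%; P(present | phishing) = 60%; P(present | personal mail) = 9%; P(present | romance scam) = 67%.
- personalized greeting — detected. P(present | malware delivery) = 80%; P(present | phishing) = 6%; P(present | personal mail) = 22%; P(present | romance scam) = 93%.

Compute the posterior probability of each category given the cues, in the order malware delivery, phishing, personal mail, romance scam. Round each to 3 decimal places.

0.591, 0.050, 0.032, 0.327

For each hypothesis, the unnormalized posterior weight is prior × product of the cue likelihoods:
  malware delivery: 0.19 × 0.89 × 0.80 = 0.13528
  phishing: 0.32 × 0.60 × 0.06 = 0.01152
  personal mail: 0.37 × 0.09 × 0.22 = 0.007326
  romance scam: 0.12 × 0.67 × 0.93 = 0.074772
The unnormalized weights sum to 0.2289.
P(malware delivery | evidence) = 0.13528 / 0.2289 ≈ 0.591
P(phishing | evidence) = 0.01152 / 0.2289 ≈ 0.050
P(personal mail | evidence) = 0.007326 / 0.2289 ≈ 0.032
P(romance scam | evidence) = 0.074772 / 0.2289 ≈ 0.327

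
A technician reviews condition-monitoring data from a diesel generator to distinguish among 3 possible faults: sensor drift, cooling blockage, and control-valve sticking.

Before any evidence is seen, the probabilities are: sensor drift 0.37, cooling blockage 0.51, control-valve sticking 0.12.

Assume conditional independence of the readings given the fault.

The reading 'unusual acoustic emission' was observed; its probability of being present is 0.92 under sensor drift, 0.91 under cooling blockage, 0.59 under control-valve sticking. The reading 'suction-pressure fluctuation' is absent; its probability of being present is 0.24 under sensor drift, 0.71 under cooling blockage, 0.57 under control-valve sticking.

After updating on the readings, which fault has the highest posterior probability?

Multiply each prior by the joint likelihood of the reading pattern (using 1 − P(present | H) for each absent reading):
  sensor drift: 0.37 × 0.92 × (1 − 0.24) = 0.2587
  cooling blockage: 0.51 × 0.91 × (1 − 0.71) = 0.13459
  control-valve sticking: 0.12 × 0.59 × (1 − 0.57) = 0.030444
Normalizing constant Z = 0.2587 + 0.13459 + 0.030444 = 0.42374.
P(sensor drift | evidence) ≈ 0.2587 / 0.42374 ≈ 0.611
P(cooling blockage | evidence) ≈ 0.13459 / 0.42374 ≈ 0.318
P(control-valve sticking | evidence) ≈ 0.030444 / 0.42374 ≈ 0.072
The largest is 0.611, so sensor drift is most probable.

sensor drift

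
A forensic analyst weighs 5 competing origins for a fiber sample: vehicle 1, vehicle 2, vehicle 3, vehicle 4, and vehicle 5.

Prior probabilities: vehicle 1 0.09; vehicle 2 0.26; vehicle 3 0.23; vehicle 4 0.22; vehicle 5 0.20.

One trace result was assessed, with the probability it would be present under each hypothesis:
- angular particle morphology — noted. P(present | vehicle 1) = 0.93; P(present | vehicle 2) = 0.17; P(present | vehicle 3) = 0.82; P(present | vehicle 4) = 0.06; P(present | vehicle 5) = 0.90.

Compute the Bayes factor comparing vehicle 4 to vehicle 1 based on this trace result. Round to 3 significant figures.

0.0645

The Bayes factor is the ratio of the two likelihoods.
  vehicle 4: 0.06
  vehicle 1: 0.93
Bayes factor = 0.06 / 0.93 ≈ 0.0645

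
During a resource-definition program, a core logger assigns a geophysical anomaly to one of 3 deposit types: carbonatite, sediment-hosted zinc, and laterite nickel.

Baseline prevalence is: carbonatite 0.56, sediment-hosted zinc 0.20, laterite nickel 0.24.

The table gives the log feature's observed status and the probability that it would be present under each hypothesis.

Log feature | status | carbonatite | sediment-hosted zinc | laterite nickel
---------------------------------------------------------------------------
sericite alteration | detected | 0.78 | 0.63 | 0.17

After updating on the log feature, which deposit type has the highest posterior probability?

For each hypothesis, the unnormalized posterior weight is prior × likelihood:
  carbonatite: 0.56 × 0.78 = 0.4368
  sediment-hosted zinc: 0.20 × 0.63 = 0.126
  laterite nickel: 0.24 × 0.17 = 0.0408
Normalizing constant Z = 0.4368 + 0.126 + 0.0408 = 0.6036.
P(carbonatite | evidence) ≈ 0.4368 / 0.6036 ≈ 0.724
P(sediment-hosted zinc | evidence) ≈ 0.126 / 0.6036 ≈ 0.209
P(laterite nickel | evidence) ≈ 0.0408 / 0.6036 ≈ 0.068
The largest is 0.724, so carbonatite is most probable.

carbonatite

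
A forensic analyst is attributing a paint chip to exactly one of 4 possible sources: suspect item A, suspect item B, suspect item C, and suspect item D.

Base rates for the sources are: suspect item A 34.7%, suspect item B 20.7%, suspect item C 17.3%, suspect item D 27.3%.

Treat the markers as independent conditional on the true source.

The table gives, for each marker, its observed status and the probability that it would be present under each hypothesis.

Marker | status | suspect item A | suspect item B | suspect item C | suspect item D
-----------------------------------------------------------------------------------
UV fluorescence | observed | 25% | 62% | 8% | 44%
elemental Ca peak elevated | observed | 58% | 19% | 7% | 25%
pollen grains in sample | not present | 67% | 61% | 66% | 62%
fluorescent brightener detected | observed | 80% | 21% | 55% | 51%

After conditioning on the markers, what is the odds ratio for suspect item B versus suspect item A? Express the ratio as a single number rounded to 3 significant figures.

0.150

Unnormalized posterior weight (prior times the marker likelihoods) for each of the two hypotheses (using 1 − P(present | H) for each absent marker):
  suspect item B: 0.207 × 0.62 × 0.19 × (1 − 0.61) × 0.21 = 0.0019971
  suspect item A: 0.347 × 0.25 × 0.58 × (1 − 0.67) × 0.80 = 0.013283
Odds(suspect item B : suspect item A) = 0.0019971 / 0.013283 ≈ 0.150.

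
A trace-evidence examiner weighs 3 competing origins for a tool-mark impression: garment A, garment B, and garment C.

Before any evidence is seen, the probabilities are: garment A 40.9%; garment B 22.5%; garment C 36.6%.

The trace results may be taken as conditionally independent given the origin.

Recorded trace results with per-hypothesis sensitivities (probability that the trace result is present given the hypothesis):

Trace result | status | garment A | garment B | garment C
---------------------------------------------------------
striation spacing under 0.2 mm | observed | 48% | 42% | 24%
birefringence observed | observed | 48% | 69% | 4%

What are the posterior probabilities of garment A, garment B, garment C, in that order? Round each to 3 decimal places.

0.578, 0.400, 0.022

Multiply each prior by the joint likelihood of the trace result pattern:
  garment A: 0.409 × 0.48 × 0.48 = 0.094234
  garment B: 0.225 × 0.42 × 0.69 = 0.065205
  garment C: 0.366 × 0.24 × 0.04 = 0.0035136
The unnormalized weights sum to 0.16295.
P(garment A | evidence) = 0.094234 / 0.16295 ≈ 0.578
P(garment B | evidence) = 0.065205 / 0.16295 ≈ 0.400
P(garment C | evidence) = 0.0035136 / 0.16295 ≈ 0.022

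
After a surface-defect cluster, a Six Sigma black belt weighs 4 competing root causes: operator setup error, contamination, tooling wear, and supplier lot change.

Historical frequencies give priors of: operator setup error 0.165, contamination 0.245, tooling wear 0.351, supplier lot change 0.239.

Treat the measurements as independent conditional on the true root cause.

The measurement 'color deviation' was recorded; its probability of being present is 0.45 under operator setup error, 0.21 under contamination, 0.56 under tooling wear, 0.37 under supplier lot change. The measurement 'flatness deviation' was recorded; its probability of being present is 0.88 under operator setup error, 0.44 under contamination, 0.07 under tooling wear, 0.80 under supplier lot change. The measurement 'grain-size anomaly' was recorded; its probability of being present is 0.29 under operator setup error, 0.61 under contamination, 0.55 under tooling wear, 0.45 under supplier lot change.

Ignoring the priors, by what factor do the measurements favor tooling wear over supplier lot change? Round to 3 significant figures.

0.162

Take the product of per-measurement likelihoods under each hypothesis, then divide.
  tooling wear: 0.56 × 0.07 × 0.55 = 0.02156
  supplier lot change: 0.37 × 0.80 × 0.45 = 0.1332
Bayes factor = 0.02156 / 0.1332 ≈ 0.162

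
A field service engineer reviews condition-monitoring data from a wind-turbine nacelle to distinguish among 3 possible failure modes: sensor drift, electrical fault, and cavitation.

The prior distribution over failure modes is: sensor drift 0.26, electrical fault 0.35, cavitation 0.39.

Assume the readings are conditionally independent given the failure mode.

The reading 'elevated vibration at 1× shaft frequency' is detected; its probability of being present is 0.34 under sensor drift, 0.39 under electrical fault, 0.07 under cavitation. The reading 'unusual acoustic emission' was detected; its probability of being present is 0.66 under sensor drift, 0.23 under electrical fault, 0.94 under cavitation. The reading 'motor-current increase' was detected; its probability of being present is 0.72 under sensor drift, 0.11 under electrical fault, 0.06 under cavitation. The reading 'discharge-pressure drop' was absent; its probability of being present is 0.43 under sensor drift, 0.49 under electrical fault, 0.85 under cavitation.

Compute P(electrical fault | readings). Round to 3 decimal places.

0.068

Multiply each prior by the joint likelihood of the reading pattern (using 1 − P(present | H) for each absent reading):
  sensor drift: 0.26 × 0.34 × 0.66 × 0.72 × (1 − 0.43) = 0.023944
  electrical fault: 0.35 × 0.39 × 0.23 × 0.11 × (1 − 0.49) = 0.0017613
  cavitation: 0.39 × 0.07 × 0.94 × 0.06 × (1 − 0.85) = 0.00023096
Marginal likelihood of the evidence = 0.025937.
P(electrical fault | evidence) = 0.0017613 / 0.025937 ≈ 0.068.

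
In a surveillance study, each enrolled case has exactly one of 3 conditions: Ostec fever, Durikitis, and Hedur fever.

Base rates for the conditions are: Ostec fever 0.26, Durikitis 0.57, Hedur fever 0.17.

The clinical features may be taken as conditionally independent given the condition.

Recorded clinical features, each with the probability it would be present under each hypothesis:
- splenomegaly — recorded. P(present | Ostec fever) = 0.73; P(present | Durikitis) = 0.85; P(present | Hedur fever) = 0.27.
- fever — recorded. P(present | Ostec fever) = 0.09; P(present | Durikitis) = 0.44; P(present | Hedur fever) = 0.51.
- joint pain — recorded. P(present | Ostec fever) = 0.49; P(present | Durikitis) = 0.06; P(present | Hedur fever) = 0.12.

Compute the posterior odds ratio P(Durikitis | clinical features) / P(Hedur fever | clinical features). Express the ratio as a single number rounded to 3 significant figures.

Unnormalized posterior weight (prior times the clinical feature likelihoods) for each of the two hypotheses:
  Durikitis: 0.57 × 0.85 × 0.44 × 0.06 = 0.012791
  Hedur fever: 0.17 × 0.27 × 0.51 × 0.12 = 0.0028091
Odds(Durikitis : Hedur fever) = 0.012791 / 0.0028091 ≈ 4.55.

4.55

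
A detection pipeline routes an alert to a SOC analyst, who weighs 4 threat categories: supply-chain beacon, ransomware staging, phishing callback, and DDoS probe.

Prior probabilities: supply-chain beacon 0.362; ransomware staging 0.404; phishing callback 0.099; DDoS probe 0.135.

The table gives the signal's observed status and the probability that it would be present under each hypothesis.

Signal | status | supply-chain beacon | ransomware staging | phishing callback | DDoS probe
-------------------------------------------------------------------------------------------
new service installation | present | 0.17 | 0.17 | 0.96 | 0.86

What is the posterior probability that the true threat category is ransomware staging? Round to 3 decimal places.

0.201

For each hypothesis, the unnormalized posterior weight is prior × likelihood:
  supply-chain beacon: 0.362 × 0.17 = 0.06154
  ransomware staging: 0.404 × 0.17 = 0.06868
  phishing callback: 0.099 × 0.96 = 0.09504
  DDoS probe: 0.135 × 0.86 = 0.1161
Normalizing constant Z = 0.06154 + 0.06868 + 0.09504 + 0.1161 = 0.34136.
P(ransomware staging | evidence) = 0.06868 / 0.34136 ≈ 0.201.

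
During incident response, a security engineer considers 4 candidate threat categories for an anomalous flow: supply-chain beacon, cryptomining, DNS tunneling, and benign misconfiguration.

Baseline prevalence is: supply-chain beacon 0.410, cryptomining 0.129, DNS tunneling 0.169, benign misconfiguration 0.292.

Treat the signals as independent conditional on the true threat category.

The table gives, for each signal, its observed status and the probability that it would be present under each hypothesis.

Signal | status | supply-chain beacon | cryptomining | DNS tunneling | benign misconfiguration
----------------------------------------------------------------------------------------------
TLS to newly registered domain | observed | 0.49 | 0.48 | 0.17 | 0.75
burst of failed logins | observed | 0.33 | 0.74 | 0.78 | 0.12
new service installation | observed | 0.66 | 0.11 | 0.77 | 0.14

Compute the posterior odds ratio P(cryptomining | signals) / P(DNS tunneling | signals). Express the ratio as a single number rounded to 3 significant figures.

0.292

Unnormalized posterior weight (prior times the signal likelihoods) for each of the two hypotheses:
  cryptomining: 0.129 × 0.48 × 0.74 × 0.11 = 0.0050403
  DNS tunneling: 0.169 × 0.17 × 0.78 × 0.77 = 0.017255
Posterior odds = 0.0050403 / 0.017255 ≈ 0.292.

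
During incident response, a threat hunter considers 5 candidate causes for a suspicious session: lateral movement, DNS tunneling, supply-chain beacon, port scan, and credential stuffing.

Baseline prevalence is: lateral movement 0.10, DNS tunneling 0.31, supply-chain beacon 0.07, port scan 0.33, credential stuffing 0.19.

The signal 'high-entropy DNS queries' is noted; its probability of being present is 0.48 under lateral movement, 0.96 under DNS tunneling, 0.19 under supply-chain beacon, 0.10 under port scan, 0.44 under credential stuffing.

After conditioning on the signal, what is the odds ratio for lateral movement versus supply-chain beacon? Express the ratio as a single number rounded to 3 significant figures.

The normalizing constant cancels in an odds ratio, so compute prior × likelihood for the two hypotheses only:
  lateral movement: 0.10 × 0.48 = 0.048
  supply-chain beacon: 0.07 × 0.19 = 0.0133
Odds(lateral movement : supply-chain beacon) = 0.048 / 0.0133 ≈ 3.61.

3.61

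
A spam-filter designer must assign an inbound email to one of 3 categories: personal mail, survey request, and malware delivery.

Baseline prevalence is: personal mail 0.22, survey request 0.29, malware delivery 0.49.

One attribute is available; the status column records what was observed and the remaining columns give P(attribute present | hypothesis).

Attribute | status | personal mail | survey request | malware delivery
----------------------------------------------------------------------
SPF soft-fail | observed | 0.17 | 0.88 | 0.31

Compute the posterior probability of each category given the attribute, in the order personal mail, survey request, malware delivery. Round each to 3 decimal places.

By Bayes' rule, the unnormalized weight for each hypothesis is prior × likelihood:
  personal mail: 0.22 × 0.17 = 0.0374
  survey request: 0.29 × 0.88 = 0.2552
  malware delivery: 0.49 × 0.31 = 0.1519
The unnormalized weights sum to 0.4445.
P(personal mail | evidence) = 0.0374 / 0.4445 ≈ 0.084
P(survey request | evidence) = 0.2552 / 0.4445 ≈ 0.574
P(malware delivery | evidence) = 0.1519 / 0.4445 ≈ 0.342

0.084, 0.574, 0.342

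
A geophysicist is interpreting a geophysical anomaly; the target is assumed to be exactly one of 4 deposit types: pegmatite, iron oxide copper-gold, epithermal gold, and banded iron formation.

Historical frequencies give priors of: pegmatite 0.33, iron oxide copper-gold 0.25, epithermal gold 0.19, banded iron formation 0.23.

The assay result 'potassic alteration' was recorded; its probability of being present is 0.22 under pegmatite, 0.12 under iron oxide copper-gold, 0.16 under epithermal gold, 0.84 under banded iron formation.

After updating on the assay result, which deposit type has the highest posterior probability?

For each hypothesis, the unnormalized posterior weight is prior × likelihood:
  pegmatite: 0.33 × 0.22 = 0.0726
  iron oxide copper-gold: 0.25 × 0.12 = 0.03
  epithermal gold: 0.19 × 0.16 = 0.0304
  banded iron formation: 0.23 × 0.84 = 0.1932
The unnormalized weights sum to 0.3262.
P(pegmatite | evidence) ≈ 0.0726 / 0.3262 ≈ 0.223
P(iron oxide copper-gold | evidence) ≈ 0.03 / 0.3262 ≈ 0.092
P(epithermal gold | evidence) ≈ 0.0304 / 0.3262 ≈ 0.093
P(banded iron formation | evidence) ≈ 0.1932 / 0.3262 ≈ 0.592
The largest is 0.592, so banded iron formation is most probable.

banded iron formation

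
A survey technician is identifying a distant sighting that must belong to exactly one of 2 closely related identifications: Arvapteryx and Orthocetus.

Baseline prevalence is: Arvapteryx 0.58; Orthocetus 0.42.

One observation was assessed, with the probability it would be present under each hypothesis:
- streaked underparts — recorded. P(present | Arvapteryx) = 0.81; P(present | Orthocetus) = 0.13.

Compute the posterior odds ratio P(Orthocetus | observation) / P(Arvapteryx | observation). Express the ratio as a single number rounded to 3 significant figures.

0.116

Unnormalized posterior weight (prior times the observation likelihood) for each of the two hypotheses:
  Orthocetus: 0.42 × 0.13 = 0.0546
  Arvapteryx: 0.58 × 0.81 = 0.4698
Posterior odds = 0.0546 / 0.4698 ≈ 0.116.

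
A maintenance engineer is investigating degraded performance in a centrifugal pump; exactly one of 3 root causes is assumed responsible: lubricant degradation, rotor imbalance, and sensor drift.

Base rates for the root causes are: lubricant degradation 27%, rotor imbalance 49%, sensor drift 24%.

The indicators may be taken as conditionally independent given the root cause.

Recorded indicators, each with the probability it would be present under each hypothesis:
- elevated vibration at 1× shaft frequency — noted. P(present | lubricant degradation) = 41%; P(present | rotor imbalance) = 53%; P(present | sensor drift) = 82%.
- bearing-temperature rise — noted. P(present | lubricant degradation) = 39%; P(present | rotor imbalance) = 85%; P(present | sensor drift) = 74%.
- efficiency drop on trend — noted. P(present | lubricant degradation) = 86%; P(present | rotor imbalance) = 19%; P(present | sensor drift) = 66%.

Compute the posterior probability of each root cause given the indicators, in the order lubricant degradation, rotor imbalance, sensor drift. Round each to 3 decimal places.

By Bayes' rule with conditional independence, the unnormalized weight for each hypothesis is prior × ∏ likelihoods:
  lubricant degradation: 0.27 × 0.41 × 0.39 × 0.86 = 0.037129
  rotor imbalance: 0.49 × 0.53 × 0.85 × 0.19 = 0.041942
  sensor drift: 0.24 × 0.82 × 0.74 × 0.66 = 0.096117
Normalizing constant Z = 0.037129 + 0.041942 + 0.096117 = 0.17519.
P(lubricant degradation | evidence) = 0.037129 / 0.17519 ≈ 0.212
P(rotor imbalance | evidence) = 0.041942 / 0.17519 ≈ 0.239
P(sensor drift | evidence) = 0.096117 / 0.17519 ≈ 0.549

0.212, 0.239, 0.549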